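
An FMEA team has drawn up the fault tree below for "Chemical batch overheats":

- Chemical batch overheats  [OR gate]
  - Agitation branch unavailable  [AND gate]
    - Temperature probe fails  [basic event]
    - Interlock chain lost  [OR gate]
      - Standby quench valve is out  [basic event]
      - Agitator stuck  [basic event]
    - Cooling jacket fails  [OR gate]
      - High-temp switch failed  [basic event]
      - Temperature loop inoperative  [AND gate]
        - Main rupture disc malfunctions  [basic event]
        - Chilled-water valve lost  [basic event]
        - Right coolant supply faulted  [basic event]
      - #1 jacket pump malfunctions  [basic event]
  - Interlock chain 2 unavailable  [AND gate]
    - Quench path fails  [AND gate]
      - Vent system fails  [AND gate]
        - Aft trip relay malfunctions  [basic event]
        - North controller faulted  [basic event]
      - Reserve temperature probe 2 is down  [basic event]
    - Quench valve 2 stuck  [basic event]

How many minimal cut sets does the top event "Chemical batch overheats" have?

Interlock chain lost [OR]: union of children's cut sets → 2 cut set(s).
Temperature loop inoperative [AND]: one cut set from each child combined → 1 × 1 × 1 = 1 cut set(s).
Cooling jacket fails [OR]: union of children's cut sets → 3 cut set(s).
Agitation branch unavailable [AND]: one cut set from each child combined → 1 × 2 × 3 = 6 cut set(s).
Vent system fails [AND]: one cut set from each child combined → 1 × 1 = 1 cut set(s).
Quench path fails [AND]: one cut set from each child combined → 1 × 1 = 1 cut set(s).
Interlock chain 2 unavailable [AND]: one cut set from each child combined → 1 × 1 = 1 cut set(s).
Chemical batch overheats [OR]: union of children's cut sets → 7 cut set(s).
Minimal cut sets: {High-temp switch failed, Standby quench valve is out, Temperature probe fails}; {Chilled-water valve lost, Main rupture disc malfunctions, Right coolant supply faulted, Standby quench valve is out, Temperature probe fails}; {#1 jacket pump malfunctions, Standby quench valve is out, Temperature probe fails}; {Agitator stuck, High-temp switch failed, Temperature probe fails}; {Agitator stuck, Chilled-water valve lost, Main rupture disc malfunctions, Right coolant supply faulted, Temperature probe fails}; {#1 jacket pump malfunctions, Agitator stuck, Temperature probe fails}; {Aft trip relay malfunctions, North controller faulted, Quench valve 2 stuck, Reserve temperature probe 2 is down}.

7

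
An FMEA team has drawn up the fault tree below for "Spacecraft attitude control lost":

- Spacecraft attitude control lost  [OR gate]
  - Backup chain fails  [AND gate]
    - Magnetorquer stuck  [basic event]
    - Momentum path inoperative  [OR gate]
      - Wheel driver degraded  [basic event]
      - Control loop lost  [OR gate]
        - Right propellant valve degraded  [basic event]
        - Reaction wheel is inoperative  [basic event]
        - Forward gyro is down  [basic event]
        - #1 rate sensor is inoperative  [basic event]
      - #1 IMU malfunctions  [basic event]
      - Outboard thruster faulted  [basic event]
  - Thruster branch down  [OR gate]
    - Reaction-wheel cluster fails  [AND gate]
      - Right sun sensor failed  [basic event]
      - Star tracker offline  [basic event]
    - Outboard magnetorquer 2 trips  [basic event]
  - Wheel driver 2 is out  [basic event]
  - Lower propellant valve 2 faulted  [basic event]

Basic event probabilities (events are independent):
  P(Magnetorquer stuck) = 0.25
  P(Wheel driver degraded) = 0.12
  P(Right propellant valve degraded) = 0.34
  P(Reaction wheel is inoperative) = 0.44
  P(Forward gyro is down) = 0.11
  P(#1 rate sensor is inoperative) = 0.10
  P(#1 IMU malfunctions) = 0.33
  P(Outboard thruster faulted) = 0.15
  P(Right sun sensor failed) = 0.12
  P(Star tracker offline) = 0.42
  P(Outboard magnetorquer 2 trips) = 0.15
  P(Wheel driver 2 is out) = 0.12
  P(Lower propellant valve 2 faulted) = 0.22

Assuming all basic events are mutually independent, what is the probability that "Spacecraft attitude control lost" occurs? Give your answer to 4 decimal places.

P(Control loop lost) [OR] = 1 − (1−0.34) × (1−0.44) × (1−0.11) × (1−0.10) = 0.703950
P(Momentum path inoperative) [OR] = 1 − (1−0.12) × (1−0.703950) × (1−0.33) × (1−0.15) = 0.851632
P(Backup chain fails) [AND] = 0.25 × 0.851632 = 0.212908
P(Reaction-wheel cluster fails) [AND] = 0.12 × 0.42 = 0.050400
P(Thruster branch down) [OR] = 1 − (1−0.050400) × (1−0.15) = 0.192840
P(Spacecraft attitude control lost) [OR] = 1 − (1−0.212908) × (1−0.192840) × (1−0.12) × (1−0.22) = 0.563924
Rounded to 4 decimal places: P(Spacecraft attitude control lost) ≈ 0.5639.

0.5639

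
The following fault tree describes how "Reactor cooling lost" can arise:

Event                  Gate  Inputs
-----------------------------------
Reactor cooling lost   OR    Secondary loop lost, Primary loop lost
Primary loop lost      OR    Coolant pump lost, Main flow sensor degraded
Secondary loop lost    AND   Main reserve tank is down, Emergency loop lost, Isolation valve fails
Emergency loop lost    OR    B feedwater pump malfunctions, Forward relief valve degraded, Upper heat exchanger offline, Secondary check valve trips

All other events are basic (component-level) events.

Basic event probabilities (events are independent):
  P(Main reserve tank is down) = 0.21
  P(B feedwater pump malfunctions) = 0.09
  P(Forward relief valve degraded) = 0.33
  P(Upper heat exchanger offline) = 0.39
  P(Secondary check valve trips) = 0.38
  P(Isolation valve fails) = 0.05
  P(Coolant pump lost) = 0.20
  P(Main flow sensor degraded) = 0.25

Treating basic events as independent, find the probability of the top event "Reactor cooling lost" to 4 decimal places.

0.4048

P(Emergency loop lost) [OR] = 1 − (1−0.09) × (1−0.33) × (1−0.39) × (1−0.38) = 0.769411
P(Secondary loop lost) [AND] = 0.21 × 0.769411 × 0.05 = 0.008079
P(Primary loop lost) [OR] = 1 − (1−0.20) × (1−0.25) = 0.400000
P(Reactor cooling lost) [OR] = 1 − (1−0.008079) × (1−0.400000) = 0.404847
Rounded to 4 decimal places: P(Reactor cooling lost) ≈ 0.4048.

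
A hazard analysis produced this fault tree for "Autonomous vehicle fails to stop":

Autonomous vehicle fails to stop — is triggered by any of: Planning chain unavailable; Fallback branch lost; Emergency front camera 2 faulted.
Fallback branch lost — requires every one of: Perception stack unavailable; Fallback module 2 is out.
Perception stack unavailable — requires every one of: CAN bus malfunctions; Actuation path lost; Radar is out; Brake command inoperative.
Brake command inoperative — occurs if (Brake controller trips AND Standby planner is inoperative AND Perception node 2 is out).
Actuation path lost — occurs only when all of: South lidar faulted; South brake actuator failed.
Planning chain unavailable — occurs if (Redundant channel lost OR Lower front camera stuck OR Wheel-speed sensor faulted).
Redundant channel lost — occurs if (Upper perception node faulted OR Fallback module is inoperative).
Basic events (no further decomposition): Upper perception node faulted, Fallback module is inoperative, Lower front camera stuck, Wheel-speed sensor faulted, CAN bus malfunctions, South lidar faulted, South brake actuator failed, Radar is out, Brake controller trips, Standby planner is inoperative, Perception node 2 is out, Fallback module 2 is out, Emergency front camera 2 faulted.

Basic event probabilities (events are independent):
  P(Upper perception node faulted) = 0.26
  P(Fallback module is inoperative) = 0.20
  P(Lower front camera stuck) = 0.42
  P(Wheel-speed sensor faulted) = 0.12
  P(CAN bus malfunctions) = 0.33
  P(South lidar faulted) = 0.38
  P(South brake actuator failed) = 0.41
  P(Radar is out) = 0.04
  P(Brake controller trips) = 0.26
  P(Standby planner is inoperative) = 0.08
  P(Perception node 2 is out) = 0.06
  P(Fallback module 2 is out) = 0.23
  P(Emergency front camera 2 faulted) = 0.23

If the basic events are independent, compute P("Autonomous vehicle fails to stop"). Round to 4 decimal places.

P(Redundant channel lost) [OR] = 1 − (1−0.26) × (1−0.20) = 0.408000
P(Planning chain unavailable) [OR] = 1 − (1−0.408000) × (1−0.42) × (1−0.12) = 0.697843
P(Actuation path lost) [AND] = 0.38 × 0.41 = 0.155800
P(Brake command inoperative) [AND] = 0.26 × 0.08 × 0.06 = 0.001248
P(Perception stack unavailable) [AND] = 0.33 × 0.155800 × 0.04 × 0.001248 = 0.000003
P(Fallback branch lost) [AND] = 0.000003 × 0.23 = 0.000001
P(Autonomous vehicle fails to stop) [OR] = 1 − (1−0.697843) × (1−0.000001) × (1−0.23) = 0.767339
Rounded to 4 decimal places: P(Autonomous vehicle fails to stop) ≈ 0.7673.

0.7673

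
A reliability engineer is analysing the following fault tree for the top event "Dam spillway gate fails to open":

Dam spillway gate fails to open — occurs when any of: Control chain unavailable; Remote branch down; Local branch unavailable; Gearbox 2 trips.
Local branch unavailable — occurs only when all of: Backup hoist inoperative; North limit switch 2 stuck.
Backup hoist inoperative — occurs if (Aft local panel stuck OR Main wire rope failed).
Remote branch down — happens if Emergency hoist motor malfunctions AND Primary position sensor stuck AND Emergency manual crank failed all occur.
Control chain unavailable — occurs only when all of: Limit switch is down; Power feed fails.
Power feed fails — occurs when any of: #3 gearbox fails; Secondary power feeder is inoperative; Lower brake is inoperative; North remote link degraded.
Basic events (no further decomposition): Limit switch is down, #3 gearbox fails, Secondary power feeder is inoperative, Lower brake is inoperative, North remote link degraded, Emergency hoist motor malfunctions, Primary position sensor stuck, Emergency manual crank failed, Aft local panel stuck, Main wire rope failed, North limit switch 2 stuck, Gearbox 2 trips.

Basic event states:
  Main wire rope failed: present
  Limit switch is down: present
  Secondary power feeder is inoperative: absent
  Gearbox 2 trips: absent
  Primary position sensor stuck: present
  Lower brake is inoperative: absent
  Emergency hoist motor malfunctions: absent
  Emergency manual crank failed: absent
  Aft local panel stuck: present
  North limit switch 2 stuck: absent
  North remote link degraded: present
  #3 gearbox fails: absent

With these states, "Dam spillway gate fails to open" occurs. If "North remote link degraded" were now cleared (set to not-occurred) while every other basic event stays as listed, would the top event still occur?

No

Counterfactual: set "North remote link degraded" to not occurred.
Power feed fails [OR]: #3 gearbox fails=not, Secondary power feeder is inoperative=not, Lower brake is inoperative=not, North remote link degraded=not → no input occurs → does not occur.
Control chain unavailable [AND]: Limit switch is down=occurs, Power feed fails=not → not all inputs occur → does not occur.
Remote branch down [AND]: Emergency hoist motor malfunctions=not, Primary position sensor stuck=occurs, Emergency manual crank failed=not → not all inputs occur → does not occur.
Backup hoist inoperative [OR]: Aft local panel stuck=occurs, Main wire rope failed=occurs → at least one input occurs → occurs.
Local branch unavailable [AND]: Backup hoist inoperative=occurs, North limit switch 2 stuck=not → not all inputs occur → does not occur.
Dam spillway gate fails to open [OR]: Control chain unavailable=not, Remote branch down=not, Local branch unavailable=not, Gearbox 2 trips=not → no input occurs → does not occur.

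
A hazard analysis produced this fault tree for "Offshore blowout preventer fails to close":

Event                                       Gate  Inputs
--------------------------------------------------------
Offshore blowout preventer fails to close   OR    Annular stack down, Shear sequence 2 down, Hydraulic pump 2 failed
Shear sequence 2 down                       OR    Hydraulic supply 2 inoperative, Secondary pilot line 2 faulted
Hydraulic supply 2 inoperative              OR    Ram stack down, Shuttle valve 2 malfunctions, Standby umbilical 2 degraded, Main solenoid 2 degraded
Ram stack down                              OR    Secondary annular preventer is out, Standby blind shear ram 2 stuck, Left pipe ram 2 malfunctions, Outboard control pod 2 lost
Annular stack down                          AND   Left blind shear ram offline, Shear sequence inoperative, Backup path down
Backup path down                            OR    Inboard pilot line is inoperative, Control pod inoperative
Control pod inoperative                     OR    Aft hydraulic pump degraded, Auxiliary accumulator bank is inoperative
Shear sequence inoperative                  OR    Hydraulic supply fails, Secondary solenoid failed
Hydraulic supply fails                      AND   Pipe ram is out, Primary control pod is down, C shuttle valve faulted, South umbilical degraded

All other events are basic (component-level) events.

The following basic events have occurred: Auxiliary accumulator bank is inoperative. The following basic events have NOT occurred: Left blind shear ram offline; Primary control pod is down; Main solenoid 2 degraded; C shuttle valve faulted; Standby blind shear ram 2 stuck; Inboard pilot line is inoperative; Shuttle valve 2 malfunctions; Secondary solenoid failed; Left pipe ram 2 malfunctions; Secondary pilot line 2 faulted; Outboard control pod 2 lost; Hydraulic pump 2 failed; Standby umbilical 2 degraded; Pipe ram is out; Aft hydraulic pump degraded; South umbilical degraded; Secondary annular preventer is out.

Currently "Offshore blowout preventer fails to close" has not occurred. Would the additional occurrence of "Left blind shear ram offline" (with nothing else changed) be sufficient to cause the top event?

Counterfactual: set "Left blind shear ram offline" to occurred.
Hydraulic supply fails [AND]: Pipe ram is out=not, Primary control pod is down=not, C shuttle valve faulted=not, South umbilical degraded=not → not all inputs occur → does not occur.
Shear sequence inoperative [OR]: Hydraulic supply fails=not, Secondary solenoid failed=not → no input occurs → does not occur.
Control pod inoperative [OR]: Aft hydraulic pump degraded=not, Auxiliary accumulator bank is inoperative=occurs → at least one input occurs → occurs.
Backup path down [OR]: Inboard pilot line is inoperative=not, Control pod inoperative=occurs → at least one input occurs → occurs.
Annular stack down [AND]: Left blind shear ram offline=occurs, Shear sequence inoperative=not, Backup path down=occurs → not all inputs occur → does not occur.
Ram stack down [OR]: Secondary annular preventer is out=not, Standby blind shear ram 2 stuck=not, Left pipe ram 2 malfunctions=not, Outboard control pod 2 lost=not → no input occurs → does not occur.
Hydraulic supply 2 inoperative [OR]: Ram stack down=not, Shuttle valve 2 malfunctions=not, Standby umbilical 2 degraded=not, Main solenoid 2 degraded=not → no input occurs → does not occur.
Shear sequence 2 down [OR]: Hydraulic supply 2 inoperative=not, Secondary pilot line 2 faulted=not → no input occurs → does not occur.
Offshore blowout preventer fails to close [OR]: Annular stack down=not, Shear sequence 2 down=not, Hydraulic pump 2 failed=not → no input occurs → does not occur.

No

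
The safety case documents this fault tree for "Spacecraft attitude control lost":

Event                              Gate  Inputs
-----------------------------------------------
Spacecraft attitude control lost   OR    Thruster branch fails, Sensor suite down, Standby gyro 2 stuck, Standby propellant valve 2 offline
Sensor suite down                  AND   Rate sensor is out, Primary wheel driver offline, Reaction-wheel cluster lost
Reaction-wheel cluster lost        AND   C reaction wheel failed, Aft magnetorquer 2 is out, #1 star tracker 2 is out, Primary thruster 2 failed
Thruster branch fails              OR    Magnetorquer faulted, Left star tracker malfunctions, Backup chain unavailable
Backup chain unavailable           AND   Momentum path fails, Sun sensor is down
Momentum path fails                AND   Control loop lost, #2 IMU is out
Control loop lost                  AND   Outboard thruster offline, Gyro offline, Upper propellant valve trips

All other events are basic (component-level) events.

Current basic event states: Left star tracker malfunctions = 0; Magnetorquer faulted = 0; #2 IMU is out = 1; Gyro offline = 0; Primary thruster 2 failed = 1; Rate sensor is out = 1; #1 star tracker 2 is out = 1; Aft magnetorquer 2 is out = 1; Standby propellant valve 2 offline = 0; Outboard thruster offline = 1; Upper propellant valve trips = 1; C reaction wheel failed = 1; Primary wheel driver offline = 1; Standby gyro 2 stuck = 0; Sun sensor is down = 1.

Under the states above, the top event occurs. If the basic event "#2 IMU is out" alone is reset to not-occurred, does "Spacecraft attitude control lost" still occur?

Counterfactual: set "#2 IMU is out" to not occurred.
Control loop lost [AND]: Outboard thruster offline=occurs, Gyro offline=not, Upper propellant valve trips=occurs → not all inputs occur → does not occur.
Momentum path fails [AND]: Control loop lost=not, #2 IMU is out=not → not all inputs occur → does not occur.
Backup chain unavailable [AND]: Momentum path fails=not, Sun sensor is down=occurs → not all inputs occur → does not occur.
Thruster branch fails [OR]: Magnetorquer faulted=not, Left star tracker malfunctions=not, Backup chain unavailable=not → no input occurs → does not occur.
Reaction-wheel cluster lost [AND]: C reaction wheel failed=occurs, Aft magnetorquer 2 is out=occurs, #1 star tracker 2 is out=occurs, Primary thruster 2 failed=occurs → all inputs occur → occurs.
Sensor suite down [AND]: Rate sensor is out=occurs, Primary wheel driver offline=occurs, Reaction-wheel cluster lost=occurs → all inputs occur → occurs.
Spacecraft attitude control lost [OR]: Thruster branch fails=not, Sensor suite down=occurs, Standby gyro 2 stuck=not, Standby propellant valve 2 offline=not → at least one input occurs → occurs.

Yes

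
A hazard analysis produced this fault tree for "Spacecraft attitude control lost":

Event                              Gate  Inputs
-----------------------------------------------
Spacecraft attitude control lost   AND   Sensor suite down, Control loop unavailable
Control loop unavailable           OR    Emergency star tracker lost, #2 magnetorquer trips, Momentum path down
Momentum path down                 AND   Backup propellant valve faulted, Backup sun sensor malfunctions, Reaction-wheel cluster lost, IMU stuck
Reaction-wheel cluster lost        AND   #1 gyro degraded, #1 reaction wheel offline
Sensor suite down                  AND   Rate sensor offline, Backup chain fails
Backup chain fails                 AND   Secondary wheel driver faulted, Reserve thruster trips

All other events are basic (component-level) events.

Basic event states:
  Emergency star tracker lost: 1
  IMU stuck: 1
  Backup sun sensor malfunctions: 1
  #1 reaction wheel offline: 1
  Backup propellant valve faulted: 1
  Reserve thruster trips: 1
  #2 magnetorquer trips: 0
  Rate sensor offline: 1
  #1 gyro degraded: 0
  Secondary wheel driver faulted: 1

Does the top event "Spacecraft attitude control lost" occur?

Yes

Backup chain fails [AND]: Secondary wheel driver faulted=occurs, Reserve thruster trips=occurs → all inputs occur → occurs.
Sensor suite down [AND]: Rate sensor offline=occurs, Backup chain fails=occurs → all inputs occur → occurs.
Reaction-wheel cluster lost [AND]: #1 gyro degraded=not, #1 reaction wheel offline=occurs → not all inputs occur → does not occur.
Momentum path down [AND]: Backup propellant valve faulted=occurs, Backup sun sensor malfunctions=occurs, Reaction-wheel cluster lost=not, IMU stuck=occurs → not all inputs occur → does not occur.
Control loop unavailable [OR]: Emergency star tracker lost=occurs, #2 magnetorquer trips=not, Momentum path down=not → at least one input occurs → occurs.
Spacecraft attitude control lost [AND]: Sensor suite down=occurs, Control loop unavailable=occurs → all inputs occur → occurs.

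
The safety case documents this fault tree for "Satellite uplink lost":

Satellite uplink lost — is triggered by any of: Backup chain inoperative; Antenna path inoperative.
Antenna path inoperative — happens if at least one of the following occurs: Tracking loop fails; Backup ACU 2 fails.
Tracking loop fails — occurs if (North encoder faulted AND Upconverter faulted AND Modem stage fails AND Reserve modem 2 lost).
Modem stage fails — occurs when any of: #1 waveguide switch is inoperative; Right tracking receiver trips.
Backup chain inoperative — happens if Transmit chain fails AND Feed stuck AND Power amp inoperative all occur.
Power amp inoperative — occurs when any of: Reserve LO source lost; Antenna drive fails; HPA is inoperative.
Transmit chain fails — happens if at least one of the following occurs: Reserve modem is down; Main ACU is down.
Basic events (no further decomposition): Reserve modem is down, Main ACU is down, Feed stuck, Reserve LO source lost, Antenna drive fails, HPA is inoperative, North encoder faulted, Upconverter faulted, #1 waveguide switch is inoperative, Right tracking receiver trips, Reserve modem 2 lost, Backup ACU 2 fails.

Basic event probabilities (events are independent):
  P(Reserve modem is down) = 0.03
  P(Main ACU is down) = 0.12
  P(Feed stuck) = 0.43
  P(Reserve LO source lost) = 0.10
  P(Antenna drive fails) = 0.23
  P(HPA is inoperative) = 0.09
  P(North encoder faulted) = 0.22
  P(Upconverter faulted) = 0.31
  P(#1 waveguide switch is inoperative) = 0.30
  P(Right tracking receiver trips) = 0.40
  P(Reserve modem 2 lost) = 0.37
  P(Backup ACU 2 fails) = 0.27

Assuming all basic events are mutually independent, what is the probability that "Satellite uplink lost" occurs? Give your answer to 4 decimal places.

P(Transmit chain fails) [OR] = 1 − (1−0.03) × (1−0.12) = 0.146400
P(Power amp inoperative) [OR] = 1 − (1−0.10) × (1−0.23) × (1−0.09) = 0.369370
P(Backup chain inoperative) [AND] = 0.146400 × 0.43 × 0.369370 = 0.023253
P(Modem stage fails) [OR] = 1 − (1−0.30) × (1−0.40) = 0.580000
P(Tracking loop fails) [AND] = 0.22 × 0.31 × 0.580000 × 0.37 = 0.014636
P(Antenna path inoperative) [OR] = 1 − (1−0.014636) × (1−0.27) = 0.280684
P(Satellite uplink lost) [OR] = 1 − (1−0.023253) × (1−0.280684) = 0.297410
Rounded to 4 decimal places: P(Satellite uplink lost) ≈ 0.2974.

0.2974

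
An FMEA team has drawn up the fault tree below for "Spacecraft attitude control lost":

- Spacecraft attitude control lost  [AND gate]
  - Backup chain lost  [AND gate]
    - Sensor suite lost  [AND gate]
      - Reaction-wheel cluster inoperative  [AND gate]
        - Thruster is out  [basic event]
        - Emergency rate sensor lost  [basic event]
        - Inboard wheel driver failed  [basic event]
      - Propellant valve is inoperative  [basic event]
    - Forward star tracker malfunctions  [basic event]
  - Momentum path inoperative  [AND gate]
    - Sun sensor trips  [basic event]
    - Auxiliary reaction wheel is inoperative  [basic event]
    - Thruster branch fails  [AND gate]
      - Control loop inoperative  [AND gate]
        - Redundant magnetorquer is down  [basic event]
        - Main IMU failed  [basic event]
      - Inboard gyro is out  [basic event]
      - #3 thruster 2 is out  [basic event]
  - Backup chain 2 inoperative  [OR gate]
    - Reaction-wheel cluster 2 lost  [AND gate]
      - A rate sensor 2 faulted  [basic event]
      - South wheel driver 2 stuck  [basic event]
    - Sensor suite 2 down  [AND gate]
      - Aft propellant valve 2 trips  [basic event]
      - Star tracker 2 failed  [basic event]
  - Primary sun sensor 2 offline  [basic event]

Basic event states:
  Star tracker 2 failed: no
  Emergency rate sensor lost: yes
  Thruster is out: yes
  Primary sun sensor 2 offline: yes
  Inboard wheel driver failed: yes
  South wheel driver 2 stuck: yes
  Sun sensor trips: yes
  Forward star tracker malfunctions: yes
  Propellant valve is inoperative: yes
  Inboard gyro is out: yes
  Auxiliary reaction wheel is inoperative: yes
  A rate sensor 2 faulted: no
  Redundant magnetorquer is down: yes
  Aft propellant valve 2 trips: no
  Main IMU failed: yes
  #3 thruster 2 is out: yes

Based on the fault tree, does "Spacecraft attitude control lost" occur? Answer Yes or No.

No

Reaction-wheel cluster inoperative [AND]: Thruster is out=occurs, Emergency rate sensor lost=occurs, Inboard wheel driver failed=occurs → all inputs occur → occurs.
Sensor suite lost [AND]: Reaction-wheel cluster inoperative=occurs, Propellant valve is inoperative=occurs → all inputs occur → occurs.
Backup chain lost [AND]: Sensor suite lost=occurs, Forward star tracker malfunctions=occurs → all inputs occur → occurs.
Control loop inoperative [AND]: Redundant magnetorquer is down=occurs, Main IMU failed=occurs → all inputs occur → occurs.
Thruster branch fails [AND]: Control loop inoperative=occurs, Inboard gyro is out=occurs, #3 thruster 2 is out=occurs → all inputs occur → occurs.
Momentum path inoperative [AND]: Sun sensor trips=occurs, Auxiliary reaction wheel is inoperative=occurs, Thruster branch fails=occurs → all inputs occur → occurs.
Reaction-wheel cluster 2 lost [AND]: A rate sensor 2 faulted=not, South wheel driver 2 stuck=occurs → not all inputs occur → does not occur.
Sensor suite 2 down [AND]: Aft propellant valve 2 trips=not, Star tracker 2 failed=not → not all inputs occur → does not occur.
Backup chain 2 inoperative [OR]: Reaction-wheel cluster 2 lost=not, Sensor suite 2 down=not → no input occurs → does not occur.
Spacecraft attitude control lost [AND]: Backup chain lost=occurs, Momentum path inoperative=occurs, Backup chain 2 inoperative=not, Primary sun sensor 2 offline=occurs → not all inputs occur → does not occur.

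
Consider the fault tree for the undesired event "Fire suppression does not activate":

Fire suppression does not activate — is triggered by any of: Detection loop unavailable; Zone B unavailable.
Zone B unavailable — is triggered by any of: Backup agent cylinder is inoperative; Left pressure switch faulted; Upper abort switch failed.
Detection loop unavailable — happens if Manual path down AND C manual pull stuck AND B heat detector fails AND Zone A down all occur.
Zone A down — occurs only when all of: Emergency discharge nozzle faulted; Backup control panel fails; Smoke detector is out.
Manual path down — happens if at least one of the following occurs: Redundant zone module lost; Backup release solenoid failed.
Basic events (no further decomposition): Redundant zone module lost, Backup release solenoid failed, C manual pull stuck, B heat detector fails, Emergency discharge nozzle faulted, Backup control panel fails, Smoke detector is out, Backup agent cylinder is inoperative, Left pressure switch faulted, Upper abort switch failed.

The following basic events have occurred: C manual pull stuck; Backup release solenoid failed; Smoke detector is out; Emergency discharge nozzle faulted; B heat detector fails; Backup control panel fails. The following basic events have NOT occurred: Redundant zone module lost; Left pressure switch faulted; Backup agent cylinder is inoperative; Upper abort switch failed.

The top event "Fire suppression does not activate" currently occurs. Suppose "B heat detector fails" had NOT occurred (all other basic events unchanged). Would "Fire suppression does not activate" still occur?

No

Counterfactual: set "B heat detector fails" to not occurred.
Manual path down [OR]: Redundant zone module lost=not, Backup release solenoid failed=occurs → at least one input occurs → occurs.
Zone A down [AND]: Emergency discharge nozzle faulted=occurs, Backup control panel fails=occurs, Smoke detector is out=occurs → all inputs occur → occurs.
Detection loop unavailable [AND]: Manual path down=occurs, C manual pull stuck=occurs, B heat detector fails=not, Zone A down=occurs → not all inputs occur → does not occur.
Zone B unavailable [OR]: Backup agent cylinder is inoperative=not, Left pressure switch faulted=not, Upper abort switch failed=not → no input occurs → does not occur.
Fire suppression does not activate [OR]: Detection loop unavailable=not, Zone B unavailable=not → no input occurs → does not occur.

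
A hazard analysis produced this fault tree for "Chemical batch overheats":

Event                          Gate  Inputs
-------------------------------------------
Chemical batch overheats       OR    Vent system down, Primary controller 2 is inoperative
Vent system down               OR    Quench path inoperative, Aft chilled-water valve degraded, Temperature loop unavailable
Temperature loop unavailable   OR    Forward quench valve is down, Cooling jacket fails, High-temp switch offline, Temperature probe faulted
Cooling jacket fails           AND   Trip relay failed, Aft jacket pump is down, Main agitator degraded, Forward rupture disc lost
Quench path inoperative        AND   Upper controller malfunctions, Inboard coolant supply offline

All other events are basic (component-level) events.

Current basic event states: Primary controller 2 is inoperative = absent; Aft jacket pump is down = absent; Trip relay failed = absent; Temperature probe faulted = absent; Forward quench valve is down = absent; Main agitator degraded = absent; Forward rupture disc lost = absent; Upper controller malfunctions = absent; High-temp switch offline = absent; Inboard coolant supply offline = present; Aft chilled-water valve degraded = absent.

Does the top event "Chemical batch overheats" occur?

Quench path inoperative [AND]: Upper controller malfunctions=not, Inboard coolant supply offline=occurs → not all inputs occur → does not occur.
Cooling jacket fails [AND]: Trip relay failed=not, Aft jacket pump is down=not, Main agitator degraded=not, Forward rupture disc lost=not → not all inputs occur → does not occur.
Temperature loop unavailable [OR]: Forward quench valve is down=not, Cooling jacket fails=not, High-temp switch offline=not, Temperature probe faulted=not → no input occurs → does not occur.
Vent system down [OR]: Quench path inoperative=not, Aft chilled-water valve degraded=not, Temperature loop unavailable=not → no input occurs → does not occur.
Chemical batch overheats [OR]: Vent system down=not, Primary controller 2 is inoperative=not → no input occurs → does not occur.

No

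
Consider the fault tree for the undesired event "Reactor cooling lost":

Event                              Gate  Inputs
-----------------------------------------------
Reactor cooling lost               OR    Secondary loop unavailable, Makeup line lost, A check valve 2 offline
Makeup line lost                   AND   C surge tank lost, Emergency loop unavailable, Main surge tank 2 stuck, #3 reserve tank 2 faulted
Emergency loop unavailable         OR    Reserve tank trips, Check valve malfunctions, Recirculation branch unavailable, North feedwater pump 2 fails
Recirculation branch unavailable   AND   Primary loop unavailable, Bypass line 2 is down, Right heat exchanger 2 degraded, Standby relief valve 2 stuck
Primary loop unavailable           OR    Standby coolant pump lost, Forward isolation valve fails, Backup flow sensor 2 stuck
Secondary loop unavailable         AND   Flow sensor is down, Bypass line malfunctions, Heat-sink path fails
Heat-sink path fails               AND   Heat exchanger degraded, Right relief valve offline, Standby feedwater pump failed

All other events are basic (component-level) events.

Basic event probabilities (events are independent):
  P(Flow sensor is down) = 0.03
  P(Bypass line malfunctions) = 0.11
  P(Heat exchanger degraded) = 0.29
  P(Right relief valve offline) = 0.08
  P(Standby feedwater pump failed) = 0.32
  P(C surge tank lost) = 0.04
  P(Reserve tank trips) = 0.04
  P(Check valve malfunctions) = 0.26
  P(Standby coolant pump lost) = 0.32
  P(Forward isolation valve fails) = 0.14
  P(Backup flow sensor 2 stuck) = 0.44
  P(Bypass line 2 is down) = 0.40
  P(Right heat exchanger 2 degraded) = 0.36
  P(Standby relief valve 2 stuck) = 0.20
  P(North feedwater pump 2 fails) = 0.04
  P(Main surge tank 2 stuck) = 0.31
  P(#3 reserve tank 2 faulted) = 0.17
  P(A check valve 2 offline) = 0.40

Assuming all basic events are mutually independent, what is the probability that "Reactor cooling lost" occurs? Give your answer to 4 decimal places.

P(Heat-sink path fails) [AND] = 0.29 × 0.08 × 0.32 = 0.007424
P(Secondary loop unavailable) [AND] = 0.03 × 0.11 × 0.007424 = 0.000024
P(Primary loop unavailable) [OR] = 1 − (1−0.32) × (1−0.14) × (1−0.44) = 0.672512
P(Recirculation branch unavailable) [AND] = 0.672512 × 0.40 × 0.36 × 0.20 = 0.019368
P(Emergency loop unavailable) [OR] = 1 − (1−0.04) × (1−0.26) × (1−0.019368) × (1−0.04) = 0.331225
P(Makeup line lost) [AND] = 0.04 × 0.331225 × 0.31 × 0.17 = 0.000698
P(Reactor cooling lost) [OR] = 1 − (1−0.000024) × (1−0.000698) × (1−0.40) = 0.400433
Rounded to 4 decimal places: P(Reactor cooling lost) ≈ 0.4004.

0.4004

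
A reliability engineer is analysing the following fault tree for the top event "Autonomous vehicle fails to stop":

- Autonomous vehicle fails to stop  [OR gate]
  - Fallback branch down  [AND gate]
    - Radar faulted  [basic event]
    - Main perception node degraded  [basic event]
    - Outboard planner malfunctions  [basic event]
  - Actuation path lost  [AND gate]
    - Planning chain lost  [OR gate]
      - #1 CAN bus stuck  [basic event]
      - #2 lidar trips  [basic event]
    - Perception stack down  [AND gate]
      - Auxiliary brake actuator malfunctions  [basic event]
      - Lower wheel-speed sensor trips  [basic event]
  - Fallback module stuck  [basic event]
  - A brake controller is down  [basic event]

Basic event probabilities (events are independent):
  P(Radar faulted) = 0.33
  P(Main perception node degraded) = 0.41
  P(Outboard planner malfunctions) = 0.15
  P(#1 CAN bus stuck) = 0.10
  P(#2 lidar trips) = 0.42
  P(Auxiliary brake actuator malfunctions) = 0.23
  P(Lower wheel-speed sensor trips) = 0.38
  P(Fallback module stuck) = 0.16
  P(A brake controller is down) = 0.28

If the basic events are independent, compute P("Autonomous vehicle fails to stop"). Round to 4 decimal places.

0.4322

P(Fallback branch down) [AND] = 0.33 × 0.41 × 0.15 = 0.020295
P(Planning chain lost) [OR] = 1 − (1−0.10) × (1−0.42) = 0.478000
P(Perception stack down) [AND] = 0.23 × 0.38 = 0.087400
P(Actuation path lost) [AND] = 0.478000 × 0.087400 = 0.041777
P(Autonomous vehicle fails to stop) [OR] = 1 − (1−0.020295) × (1−0.041777) × (1−0.16) × (1−0.28) = 0.432228
Rounded to 4 decimal places: P(Autonomous vehicle fails to stop) ≈ 0.4322.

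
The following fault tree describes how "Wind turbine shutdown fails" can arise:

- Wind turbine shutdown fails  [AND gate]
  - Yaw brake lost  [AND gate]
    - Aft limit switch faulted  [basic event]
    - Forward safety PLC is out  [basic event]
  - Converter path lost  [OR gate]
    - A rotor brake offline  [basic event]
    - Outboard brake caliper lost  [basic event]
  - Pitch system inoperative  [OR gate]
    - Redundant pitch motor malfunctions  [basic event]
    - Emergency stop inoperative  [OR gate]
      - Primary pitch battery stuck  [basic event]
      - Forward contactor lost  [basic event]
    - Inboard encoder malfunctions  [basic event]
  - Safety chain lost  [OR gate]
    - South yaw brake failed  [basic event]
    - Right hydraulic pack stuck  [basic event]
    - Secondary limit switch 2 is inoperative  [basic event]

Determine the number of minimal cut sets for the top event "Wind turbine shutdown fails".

Yaw brake lost [AND]: one cut set from each child combined → 1 × 1 = 1 cut set(s).
Converter path lost [OR]: union of children's cut sets → 2 cut set(s).
Emergency stop inoperative [OR]: union of children's cut sets → 2 cut set(s).
Pitch system inoperative [OR]: union of children's cut sets → 4 cut set(s).
Safety chain lost [OR]: union of children's cut sets → 3 cut set(s).
Wind turbine shutdown fails [AND]: one cut set from each child combined → 1 × 2 × 4 × 3 = 24 cut set(s).

24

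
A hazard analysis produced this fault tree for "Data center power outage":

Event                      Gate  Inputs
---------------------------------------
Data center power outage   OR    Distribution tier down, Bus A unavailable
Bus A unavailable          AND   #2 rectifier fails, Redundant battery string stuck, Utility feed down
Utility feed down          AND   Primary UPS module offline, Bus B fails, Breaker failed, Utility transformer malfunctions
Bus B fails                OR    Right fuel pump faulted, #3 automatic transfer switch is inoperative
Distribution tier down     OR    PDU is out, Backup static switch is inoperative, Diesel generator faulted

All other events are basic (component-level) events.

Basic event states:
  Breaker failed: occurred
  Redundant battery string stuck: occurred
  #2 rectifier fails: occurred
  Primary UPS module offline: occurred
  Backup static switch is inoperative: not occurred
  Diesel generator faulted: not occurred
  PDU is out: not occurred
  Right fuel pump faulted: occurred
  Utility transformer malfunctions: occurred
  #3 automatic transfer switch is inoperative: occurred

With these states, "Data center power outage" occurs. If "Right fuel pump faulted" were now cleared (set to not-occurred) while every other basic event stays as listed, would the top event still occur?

Yes

Counterfactual: set "Right fuel pump faulted" to not occurred.
Distribution tier down [OR]: PDU is out=not, Backup static switch is inoperative=not, Diesel generator faulted=not → no input occurs → does not occur.
Bus B fails [OR]: Right fuel pump faulted=not, #3 automatic transfer switch is inoperative=occurs → at least one input occurs → occurs.
Utility feed down [AND]: Primary UPS module offline=occurs, Bus B fails=occurs, Breaker failed=occurs, Utility transformer malfunctions=occurs → all inputs occur → occurs.
Bus A unavailable [AND]: #2 rectifier fails=occurs, Redundant battery string stuck=occurs, Utility feed down=occurs → all inputs occur → occurs.
Data center power outage [OR]: Distribution tier down=not, Bus A unavailable=occurs → at least one input occurs → occurs.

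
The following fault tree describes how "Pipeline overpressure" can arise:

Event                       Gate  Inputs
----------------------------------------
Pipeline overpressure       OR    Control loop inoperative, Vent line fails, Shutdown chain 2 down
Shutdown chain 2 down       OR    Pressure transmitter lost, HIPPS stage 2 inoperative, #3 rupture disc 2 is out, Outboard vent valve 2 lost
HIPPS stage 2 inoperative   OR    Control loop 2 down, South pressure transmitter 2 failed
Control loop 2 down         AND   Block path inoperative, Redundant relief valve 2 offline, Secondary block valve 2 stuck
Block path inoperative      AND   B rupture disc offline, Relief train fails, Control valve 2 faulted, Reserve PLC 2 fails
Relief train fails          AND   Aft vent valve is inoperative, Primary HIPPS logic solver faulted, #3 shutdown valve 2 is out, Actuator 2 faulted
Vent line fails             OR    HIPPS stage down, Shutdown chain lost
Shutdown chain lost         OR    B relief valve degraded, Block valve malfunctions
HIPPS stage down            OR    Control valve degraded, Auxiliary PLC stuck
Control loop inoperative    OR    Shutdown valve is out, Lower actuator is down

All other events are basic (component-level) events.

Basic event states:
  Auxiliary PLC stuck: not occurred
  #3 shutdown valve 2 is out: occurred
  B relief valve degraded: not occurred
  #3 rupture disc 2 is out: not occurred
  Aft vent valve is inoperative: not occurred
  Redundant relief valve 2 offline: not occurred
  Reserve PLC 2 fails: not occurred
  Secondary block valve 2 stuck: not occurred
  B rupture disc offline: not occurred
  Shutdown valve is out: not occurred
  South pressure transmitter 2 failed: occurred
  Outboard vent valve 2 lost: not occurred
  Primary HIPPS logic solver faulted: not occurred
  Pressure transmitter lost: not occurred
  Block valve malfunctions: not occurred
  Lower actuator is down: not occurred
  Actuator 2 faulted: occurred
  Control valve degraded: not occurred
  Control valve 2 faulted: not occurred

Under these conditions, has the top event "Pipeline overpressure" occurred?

Control loop inoperative [OR]: Shutdown valve is out=not, Lower actuator is down=not → no input occurs → does not occur.
HIPPS stage down [OR]: Control valve degraded=not, Auxiliary PLC stuck=not → no input occurs → does not occur.
Shutdown chain lost [OR]: B relief valve degraded=not, Block valve malfunctions=not → no input occurs → does not occur.
Vent line fails [OR]: HIPPS stage down=not, Shutdown chain lost=not → no input occurs → does not occur.
Relief train fails [AND]: Aft vent valve is inoperative=not, Primary HIPPS logic solver faulted=not, #3 shutdown valve 2 is out=occurs, Actuator 2 faulted=occurs → not all inputs occur → does not occur.
Block path inoperative [AND]: B rupture disc offline=not, Relief train fails=not, Control valve 2 faulted=not, Reserve PLC 2 fails=not → not all inputs occur → does not occur.
Control loop 2 down [AND]: Block path inoperative=not, Redundant relief valve 2 offline=not, Secondary block valve 2 stuck=not → not all inputs occur → does not occur.
HIPPS stage 2 inoperative [OR]: Control loop 2 down=not, South pressure transmitter 2 failed=occurs → at least one input occurs → occurs.
Shutdown chain 2 down [OR]: Pressure transmitter lost=not, HIPPS stage 2 inoperative=occurs, #3 rupture disc 2 is out=not, Outboard vent valve 2 lost=not → at least one input occurs → occurs.
Pipeline overpressure [OR]: Control loop inoperative=not, Vent line fails=not, Shutdown chain 2 down=occurs → at least one input occurs → occurs.

Yes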